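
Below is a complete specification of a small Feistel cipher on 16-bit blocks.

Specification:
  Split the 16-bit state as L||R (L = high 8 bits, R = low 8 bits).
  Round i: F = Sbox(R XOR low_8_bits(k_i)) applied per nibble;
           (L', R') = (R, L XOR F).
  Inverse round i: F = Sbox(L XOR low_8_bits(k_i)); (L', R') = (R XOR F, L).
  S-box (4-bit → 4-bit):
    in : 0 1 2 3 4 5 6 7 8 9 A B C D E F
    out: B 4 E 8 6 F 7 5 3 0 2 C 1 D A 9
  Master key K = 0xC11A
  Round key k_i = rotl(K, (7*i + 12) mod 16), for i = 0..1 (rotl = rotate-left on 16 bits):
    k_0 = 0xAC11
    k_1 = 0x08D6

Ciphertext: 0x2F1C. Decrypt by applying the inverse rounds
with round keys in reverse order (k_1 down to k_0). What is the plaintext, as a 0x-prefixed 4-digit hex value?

0x228C

s_0 = ciphertext = 0x2F1C
s_1 = InvRound(s_0, k_1) = 0x8C2F
s_2 = InvRound(s_1, k_0) = 0x228C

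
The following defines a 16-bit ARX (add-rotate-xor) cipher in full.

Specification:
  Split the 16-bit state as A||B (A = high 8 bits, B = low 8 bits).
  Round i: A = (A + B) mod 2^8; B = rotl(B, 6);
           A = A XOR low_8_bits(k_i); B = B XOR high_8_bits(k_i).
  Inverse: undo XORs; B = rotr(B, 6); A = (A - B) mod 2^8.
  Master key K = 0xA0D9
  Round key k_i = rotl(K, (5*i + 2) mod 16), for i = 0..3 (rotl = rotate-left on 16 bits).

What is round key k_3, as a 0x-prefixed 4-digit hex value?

K = 0xA0D9
k_0 = rotl(K, (5*0+2) mod 16) = rotl(K, 2) = 0x8366
k_1 = rotl(K, (5*1+2) mod 16) = rotl(K, 7) = 0x6CD0
k_2 = rotl(K, (5*2+2) mod 16) = rotl(K, 12) = 0x9A0D
k_3 = rotl(K, (5*3+2) mod 16) = rotl(K, 1) = 0x41B3

0x41B3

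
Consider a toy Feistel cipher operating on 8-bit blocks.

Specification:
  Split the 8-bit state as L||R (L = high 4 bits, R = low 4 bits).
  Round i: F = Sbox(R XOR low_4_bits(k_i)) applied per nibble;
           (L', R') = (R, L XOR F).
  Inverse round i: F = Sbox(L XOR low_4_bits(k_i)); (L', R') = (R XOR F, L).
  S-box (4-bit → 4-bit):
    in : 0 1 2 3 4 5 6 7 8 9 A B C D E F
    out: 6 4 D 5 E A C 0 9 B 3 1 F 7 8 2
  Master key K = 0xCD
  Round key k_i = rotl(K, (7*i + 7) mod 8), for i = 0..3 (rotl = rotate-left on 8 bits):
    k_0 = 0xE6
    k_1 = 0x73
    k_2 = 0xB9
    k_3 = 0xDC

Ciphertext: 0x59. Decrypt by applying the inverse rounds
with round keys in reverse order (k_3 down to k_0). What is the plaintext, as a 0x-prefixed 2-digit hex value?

s_0 = ciphertext = 0x59
s_1 = InvRound(s_0, k_3) = 0x25
s_2 = InvRound(s_1, k_2) = 0x42
s_3 = InvRound(s_2, k_1) = 0x24
s_4 = InvRound(s_3, k_0) = 0xA2

0xA2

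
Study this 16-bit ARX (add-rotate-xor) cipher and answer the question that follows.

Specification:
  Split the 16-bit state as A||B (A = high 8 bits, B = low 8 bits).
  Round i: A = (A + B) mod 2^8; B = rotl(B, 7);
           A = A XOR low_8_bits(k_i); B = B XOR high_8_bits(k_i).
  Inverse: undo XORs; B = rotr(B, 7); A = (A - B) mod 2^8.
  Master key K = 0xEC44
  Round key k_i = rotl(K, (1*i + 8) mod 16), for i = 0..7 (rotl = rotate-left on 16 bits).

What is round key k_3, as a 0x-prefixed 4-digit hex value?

K = 0xEC44
k_0 = rotl(K, (1*0+8) mod 16) = rotl(K, 8) = 0x44EC
k_1 = rotl(K, (1*1+8) mod 16) = rotl(K, 9) = 0x89D8
k_2 = rotl(K, (1*2+8) mod 16) = rotl(K, 10) = 0x13B1
k_3 = rotl(K, (1*3+8) mod 16) = rotl(K, 11) = 0x2762

0x2762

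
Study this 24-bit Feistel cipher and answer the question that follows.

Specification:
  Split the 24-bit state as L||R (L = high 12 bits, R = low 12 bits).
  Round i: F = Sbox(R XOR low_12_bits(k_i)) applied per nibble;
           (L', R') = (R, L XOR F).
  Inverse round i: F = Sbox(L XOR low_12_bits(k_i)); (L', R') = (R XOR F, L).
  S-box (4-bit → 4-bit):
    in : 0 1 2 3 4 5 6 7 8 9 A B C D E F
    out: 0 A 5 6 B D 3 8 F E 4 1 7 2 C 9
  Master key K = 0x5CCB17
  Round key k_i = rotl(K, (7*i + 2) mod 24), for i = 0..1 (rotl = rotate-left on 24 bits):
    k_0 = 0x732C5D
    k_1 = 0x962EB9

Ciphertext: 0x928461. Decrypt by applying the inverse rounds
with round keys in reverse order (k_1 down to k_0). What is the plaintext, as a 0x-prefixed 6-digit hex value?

0x90BC8B

s_0 = ciphertext = 0x928461
s_1 = InvRound(s_0, k_1) = 0xC8B928
s_2 = InvRound(s_1, k_0) = 0x90BC8B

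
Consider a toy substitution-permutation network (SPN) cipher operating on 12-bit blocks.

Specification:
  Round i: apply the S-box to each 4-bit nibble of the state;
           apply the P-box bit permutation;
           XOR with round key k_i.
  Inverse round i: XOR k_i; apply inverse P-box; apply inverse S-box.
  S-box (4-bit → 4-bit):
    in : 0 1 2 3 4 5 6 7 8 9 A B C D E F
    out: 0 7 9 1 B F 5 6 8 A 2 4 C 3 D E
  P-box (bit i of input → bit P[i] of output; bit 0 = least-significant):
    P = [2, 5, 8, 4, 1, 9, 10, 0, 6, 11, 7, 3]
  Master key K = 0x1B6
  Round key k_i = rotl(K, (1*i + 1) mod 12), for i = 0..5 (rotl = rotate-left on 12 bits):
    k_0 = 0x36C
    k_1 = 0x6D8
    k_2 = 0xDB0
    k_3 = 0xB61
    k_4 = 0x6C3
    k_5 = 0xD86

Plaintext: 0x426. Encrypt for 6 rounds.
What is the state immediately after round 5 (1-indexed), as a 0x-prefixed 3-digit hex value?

0xEEA

s_0 = plaintext = 0x426
s_1 = Round(s_0, k_0) = 0xA23
s_2 = Round(s_1, k_1) = 0xEDF
s_3 = Round(s_2, k_2) = 0xE4A
s_4 = Round(s_3, k_3) = 0x98A
s_5 = Round(s_4, k_4) = 0xEEA
s_6 = Round(s_5, k_5) = 0x96D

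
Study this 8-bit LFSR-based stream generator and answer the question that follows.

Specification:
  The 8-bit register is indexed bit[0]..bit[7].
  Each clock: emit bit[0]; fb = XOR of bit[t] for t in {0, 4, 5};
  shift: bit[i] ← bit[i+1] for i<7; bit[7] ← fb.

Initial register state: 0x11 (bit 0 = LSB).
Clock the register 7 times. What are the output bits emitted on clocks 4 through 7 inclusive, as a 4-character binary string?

reg_0 = 0x11
clock 1: out=1, reg = 0x08
clock 2: out=0, reg = 0x04
clock 3: out=0, reg = 0x02
clock 4: out=0, reg = 0x01
clock 5: out=1, reg = 0x80
clock 6: out=0, reg = 0x40
clock 7: out=0, reg = 0x20

0100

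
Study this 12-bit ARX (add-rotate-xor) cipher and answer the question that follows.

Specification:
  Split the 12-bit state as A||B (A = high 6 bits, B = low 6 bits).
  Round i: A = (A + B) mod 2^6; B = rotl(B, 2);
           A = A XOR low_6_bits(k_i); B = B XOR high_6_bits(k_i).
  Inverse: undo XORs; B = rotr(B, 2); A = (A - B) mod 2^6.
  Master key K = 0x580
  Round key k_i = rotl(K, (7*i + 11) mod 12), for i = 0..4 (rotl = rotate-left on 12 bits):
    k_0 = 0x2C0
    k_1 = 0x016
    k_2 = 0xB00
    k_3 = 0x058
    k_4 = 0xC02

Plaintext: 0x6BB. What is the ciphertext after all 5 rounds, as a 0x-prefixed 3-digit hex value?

s_0 = plaintext = 0x6BB
s_1 = Round(s_0, k_0) = 0x564
s_2 = Round(s_1, k_1) = 0xBD2
s_3 = Round(s_2, k_2) = 0x065
s_4 = Round(s_3, k_3) = 0xF97
s_5 = Round(s_4, k_4) = 0x5ED

0x5ED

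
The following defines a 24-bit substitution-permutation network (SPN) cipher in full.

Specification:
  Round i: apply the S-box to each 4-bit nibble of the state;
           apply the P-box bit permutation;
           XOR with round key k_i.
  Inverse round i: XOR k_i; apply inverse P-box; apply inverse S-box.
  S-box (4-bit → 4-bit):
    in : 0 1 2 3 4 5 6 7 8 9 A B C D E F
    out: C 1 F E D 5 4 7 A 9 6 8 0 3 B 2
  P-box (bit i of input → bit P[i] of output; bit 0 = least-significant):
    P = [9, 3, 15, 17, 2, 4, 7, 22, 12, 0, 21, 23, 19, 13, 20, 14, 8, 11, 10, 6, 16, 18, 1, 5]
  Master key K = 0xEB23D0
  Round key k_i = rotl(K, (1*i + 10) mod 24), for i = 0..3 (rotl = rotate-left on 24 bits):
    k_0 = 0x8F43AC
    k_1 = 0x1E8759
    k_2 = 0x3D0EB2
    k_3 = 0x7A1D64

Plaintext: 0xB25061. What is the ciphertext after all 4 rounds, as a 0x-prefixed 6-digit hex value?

s_0 = plaintext = 0xB25061
s_1 = Round(s_0, k_0) = 0x374C4C
s_2 = Round(s_1, k_1) = 0x42CAFF
s_3 = Round(s_2, k_2) = 0x1C03C9
s_4 = Round(s_3, k_3) = 0xC95F65

0xC95F65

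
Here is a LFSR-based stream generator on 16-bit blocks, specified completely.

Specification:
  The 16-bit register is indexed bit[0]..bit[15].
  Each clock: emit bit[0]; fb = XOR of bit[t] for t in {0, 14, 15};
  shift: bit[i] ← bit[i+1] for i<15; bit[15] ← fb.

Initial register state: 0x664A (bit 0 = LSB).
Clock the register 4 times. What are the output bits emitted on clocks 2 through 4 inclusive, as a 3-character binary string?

101

reg_0 = 0x664A
clock 1: out=0, reg = 0xB325
clock 2: out=1, reg = 0x5992
clock 3: out=0, reg = 0xACC9
clock 4: out=1, reg = 0x5664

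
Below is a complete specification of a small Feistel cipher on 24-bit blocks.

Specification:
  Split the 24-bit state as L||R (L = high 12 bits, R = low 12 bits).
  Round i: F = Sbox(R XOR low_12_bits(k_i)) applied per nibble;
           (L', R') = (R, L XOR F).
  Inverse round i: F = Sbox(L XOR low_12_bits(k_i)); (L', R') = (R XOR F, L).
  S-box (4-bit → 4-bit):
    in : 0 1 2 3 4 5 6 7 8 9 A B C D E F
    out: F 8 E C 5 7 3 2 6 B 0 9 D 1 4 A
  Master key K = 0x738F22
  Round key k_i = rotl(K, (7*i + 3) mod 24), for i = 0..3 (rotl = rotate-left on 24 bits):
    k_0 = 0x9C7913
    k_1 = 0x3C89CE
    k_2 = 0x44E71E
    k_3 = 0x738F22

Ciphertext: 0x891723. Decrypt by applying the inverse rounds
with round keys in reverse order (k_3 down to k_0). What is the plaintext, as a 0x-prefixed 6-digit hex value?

0x58DFCD

s_0 = ciphertext = 0x891723
s_1 = InvRound(s_0, k_3) = 0x5BF891
s_2 = InvRound(s_1, k_2) = 0x6995BF
s_3 = InvRound(s_2, k_1) = 0xFCD699
s_4 = InvRound(s_3, k_0) = 0x58DFCD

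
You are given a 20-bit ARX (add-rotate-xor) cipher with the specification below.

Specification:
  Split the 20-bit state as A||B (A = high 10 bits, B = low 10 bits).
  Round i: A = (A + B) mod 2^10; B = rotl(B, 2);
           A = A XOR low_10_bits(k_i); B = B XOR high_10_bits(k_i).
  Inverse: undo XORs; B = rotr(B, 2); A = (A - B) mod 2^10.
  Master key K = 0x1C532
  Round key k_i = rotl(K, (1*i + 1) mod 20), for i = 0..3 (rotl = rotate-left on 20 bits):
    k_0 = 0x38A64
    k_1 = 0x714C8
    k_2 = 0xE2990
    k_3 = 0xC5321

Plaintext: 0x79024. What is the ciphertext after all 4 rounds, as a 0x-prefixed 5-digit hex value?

s_0 = plaintext = 0x79024
s_1 = Round(s_0, k_0) = 0x1B072
s_2 = Round(s_1, k_1) = 0x0580D
s_3 = Round(s_2, k_2) = 0x6CFBE
s_4 = Round(s_3, k_3) = 0x941EF

0x941EF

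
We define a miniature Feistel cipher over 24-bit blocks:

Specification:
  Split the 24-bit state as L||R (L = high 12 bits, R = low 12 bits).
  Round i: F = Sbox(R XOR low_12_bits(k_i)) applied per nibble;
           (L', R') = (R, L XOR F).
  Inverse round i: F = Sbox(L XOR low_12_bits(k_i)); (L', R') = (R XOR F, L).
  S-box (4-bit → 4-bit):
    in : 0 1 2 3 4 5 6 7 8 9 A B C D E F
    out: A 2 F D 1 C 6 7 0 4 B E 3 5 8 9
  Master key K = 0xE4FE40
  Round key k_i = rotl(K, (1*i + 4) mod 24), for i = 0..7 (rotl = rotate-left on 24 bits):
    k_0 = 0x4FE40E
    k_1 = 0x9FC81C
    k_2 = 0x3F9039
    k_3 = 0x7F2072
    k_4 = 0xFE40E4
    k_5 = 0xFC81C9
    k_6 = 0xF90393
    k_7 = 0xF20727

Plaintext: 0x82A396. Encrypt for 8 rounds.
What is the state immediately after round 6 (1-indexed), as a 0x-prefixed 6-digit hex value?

s_0 = plaintext = 0x82A396
s_1 = Round(s_0, k_0) = 0x396F6A
s_2 = Round(s_1, k_1) = 0xF6A4E0
s_3 = Round(s_2, k_2) = 0x4E0E3E
s_4 = Round(s_3, k_3) = 0xE3ECF3
s_5 = Round(s_4, k_4) = 0xCF3D19
s_6 = Round(s_5, k_5) = 0xD19FA9
s_7 = Round(s_6, k_6) = 0xFA9EC2
s_8 = Round(s_7, k_7) = 0xEC2B25

0xD19FA9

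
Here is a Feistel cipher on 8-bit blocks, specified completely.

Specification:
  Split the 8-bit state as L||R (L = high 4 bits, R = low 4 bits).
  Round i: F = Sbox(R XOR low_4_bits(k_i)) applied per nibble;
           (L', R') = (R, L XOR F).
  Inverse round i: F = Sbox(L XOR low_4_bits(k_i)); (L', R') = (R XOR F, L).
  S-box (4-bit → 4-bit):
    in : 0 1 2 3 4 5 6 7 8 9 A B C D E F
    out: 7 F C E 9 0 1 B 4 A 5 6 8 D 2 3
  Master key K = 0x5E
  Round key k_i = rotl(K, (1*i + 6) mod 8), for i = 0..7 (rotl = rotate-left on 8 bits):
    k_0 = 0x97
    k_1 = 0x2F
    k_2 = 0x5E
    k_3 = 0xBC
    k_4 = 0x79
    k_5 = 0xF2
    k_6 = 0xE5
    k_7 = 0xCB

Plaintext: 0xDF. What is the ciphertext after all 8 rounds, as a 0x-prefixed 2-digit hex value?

0x44

s_0 = plaintext = 0xDF
s_1 = Round(s_0, k_0) = 0xF9
s_2 = Round(s_1, k_1) = 0x9E
s_3 = Round(s_2, k_2) = 0xEE
s_4 = Round(s_3, k_3) = 0xE2
s_5 = Round(s_4, k_4) = 0x28
s_6 = Round(s_5, k_5) = 0x87
s_7 = Round(s_6, k_6) = 0x74
s_8 = Round(s_7, k_7) = 0x44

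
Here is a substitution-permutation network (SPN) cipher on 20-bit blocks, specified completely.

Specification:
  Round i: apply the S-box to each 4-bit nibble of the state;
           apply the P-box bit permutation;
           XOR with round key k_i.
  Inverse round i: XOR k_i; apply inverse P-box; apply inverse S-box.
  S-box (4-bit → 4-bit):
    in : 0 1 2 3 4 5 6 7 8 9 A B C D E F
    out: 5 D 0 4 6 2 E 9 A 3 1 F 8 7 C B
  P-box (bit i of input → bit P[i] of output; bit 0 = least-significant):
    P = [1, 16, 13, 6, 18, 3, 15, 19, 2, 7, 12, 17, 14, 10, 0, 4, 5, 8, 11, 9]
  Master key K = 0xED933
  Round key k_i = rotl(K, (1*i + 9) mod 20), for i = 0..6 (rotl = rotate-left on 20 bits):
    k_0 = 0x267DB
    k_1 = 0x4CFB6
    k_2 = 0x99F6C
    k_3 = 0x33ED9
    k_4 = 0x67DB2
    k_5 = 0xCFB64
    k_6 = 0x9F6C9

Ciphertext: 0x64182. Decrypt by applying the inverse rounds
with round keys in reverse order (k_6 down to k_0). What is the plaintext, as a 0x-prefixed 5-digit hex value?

s_0 = ciphertext = 0x64182
s_1 = InvRound(s_0, k_6) = 0x84EBB
s_2 = InvRound(s_1, k_5) = 0x56DD1
s_3 = InvRound(s_2, k_4) = 0xA3E2F
s_4 = InvRound(s_3, k_3) = 0xAC9CF
s_5 = InvRound(s_4, k_2) = 0x7D629
s_6 = InvRound(s_5, k_1) = 0x4EB59
s_7 = InvRound(s_6, k_0) = 0x3580A

0x3580A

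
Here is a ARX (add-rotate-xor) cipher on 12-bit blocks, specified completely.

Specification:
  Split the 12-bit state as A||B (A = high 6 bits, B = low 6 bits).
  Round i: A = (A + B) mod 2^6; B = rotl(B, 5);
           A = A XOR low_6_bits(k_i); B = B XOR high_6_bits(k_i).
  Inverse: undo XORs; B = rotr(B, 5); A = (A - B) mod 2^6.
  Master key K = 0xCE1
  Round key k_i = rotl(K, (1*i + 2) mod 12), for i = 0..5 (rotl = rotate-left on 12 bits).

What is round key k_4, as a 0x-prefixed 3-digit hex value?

K = 0xCE1
k_0 = rotl(K, (1*0+2) mod 12) = rotl(K, 2) = 0x387
k_1 = rotl(K, (1*1+2) mod 12) = rotl(K, 3) = 0x70E
k_2 = rotl(K, (1*2+2) mod 12) = rotl(K, 4) = 0xE1C
k_3 = rotl(K, (1*3+2) mod 12) = rotl(K, 5) = 0xC39
k_4 = rotl(K, (1*4+2) mod 12) = rotl(K, 6) = 0x873

0x873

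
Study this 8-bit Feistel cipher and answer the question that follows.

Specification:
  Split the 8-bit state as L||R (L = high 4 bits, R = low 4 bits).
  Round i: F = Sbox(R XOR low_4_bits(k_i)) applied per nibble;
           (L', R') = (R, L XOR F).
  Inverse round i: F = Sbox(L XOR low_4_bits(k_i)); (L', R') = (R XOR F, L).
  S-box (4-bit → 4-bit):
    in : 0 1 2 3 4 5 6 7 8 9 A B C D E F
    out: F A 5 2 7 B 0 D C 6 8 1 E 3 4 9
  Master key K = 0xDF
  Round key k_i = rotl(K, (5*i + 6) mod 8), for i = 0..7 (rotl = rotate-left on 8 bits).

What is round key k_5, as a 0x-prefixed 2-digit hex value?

K = 0xDF
k_0 = rotl(K, (5*0+6) mod 8) = rotl(K, 6) = 0xF7
k_1 = rotl(K, (5*1+6) mod 8) = rotl(K, 3) = 0xFE
k_2 = rotl(K, (5*2+6) mod 8) = rotl(K, 0) = 0xDF
k_3 = rotl(K, (5*3+6) mod 8) = rotl(K, 5) = 0xFB
k_4 = rotl(K, (5*4+6) mod 8) = rotl(K, 2) = 0x7F
k_5 = rotl(K, (5*5+6) mod 8) = rotl(K, 7) = 0xEF

0xEF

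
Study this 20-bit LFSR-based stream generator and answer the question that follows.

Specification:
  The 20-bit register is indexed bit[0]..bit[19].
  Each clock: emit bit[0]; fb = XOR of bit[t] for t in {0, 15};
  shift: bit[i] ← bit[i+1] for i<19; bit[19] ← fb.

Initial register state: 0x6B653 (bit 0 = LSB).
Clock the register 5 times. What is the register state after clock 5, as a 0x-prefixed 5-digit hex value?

reg_0 = 0x6B653
clock 1: out=1, reg = 0x35B29
clock 2: out=1, reg = 0x9AD94
clock 3: out=0, reg = 0xCD6CA
clock 4: out=0, reg = 0xE6B65
clock 5: out=1, reg = 0xF35B2

0xF35B2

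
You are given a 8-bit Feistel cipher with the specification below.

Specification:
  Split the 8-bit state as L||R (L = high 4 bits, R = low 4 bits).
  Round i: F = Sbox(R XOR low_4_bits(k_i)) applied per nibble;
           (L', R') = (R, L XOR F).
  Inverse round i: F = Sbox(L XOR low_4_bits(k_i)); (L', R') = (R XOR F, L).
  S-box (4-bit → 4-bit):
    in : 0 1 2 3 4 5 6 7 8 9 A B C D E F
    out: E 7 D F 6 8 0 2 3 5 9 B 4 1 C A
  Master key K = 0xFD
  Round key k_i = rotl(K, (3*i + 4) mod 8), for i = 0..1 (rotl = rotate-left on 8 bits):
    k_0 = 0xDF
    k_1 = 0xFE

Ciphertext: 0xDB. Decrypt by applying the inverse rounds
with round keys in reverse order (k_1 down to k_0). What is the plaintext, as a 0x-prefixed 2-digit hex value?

s_0 = ciphertext = 0xDB
s_1 = InvRound(s_0, k_1) = 0x4D
s_2 = InvRound(s_1, k_0) = 0x64

0x64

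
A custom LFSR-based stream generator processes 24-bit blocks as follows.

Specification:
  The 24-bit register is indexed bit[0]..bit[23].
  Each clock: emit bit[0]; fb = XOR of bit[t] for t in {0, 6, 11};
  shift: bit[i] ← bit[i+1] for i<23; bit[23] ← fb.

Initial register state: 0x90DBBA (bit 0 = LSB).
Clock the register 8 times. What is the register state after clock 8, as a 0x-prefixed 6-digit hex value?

reg_0 = 0x90DBBA
clock 1: out=0, reg = 0xC86DDD
clock 2: out=1, reg = 0xE436EE
clock 3: out=0, reg = 0xF21B77
clock 4: out=1, reg = 0xF90DBB
clock 5: out=1, reg = 0x7C86DD
clock 6: out=1, reg = 0x3E436E
clock 7: out=0, reg = 0x9F21B7
clock 8: out=1, reg = 0xCF90DB

0xCF90DB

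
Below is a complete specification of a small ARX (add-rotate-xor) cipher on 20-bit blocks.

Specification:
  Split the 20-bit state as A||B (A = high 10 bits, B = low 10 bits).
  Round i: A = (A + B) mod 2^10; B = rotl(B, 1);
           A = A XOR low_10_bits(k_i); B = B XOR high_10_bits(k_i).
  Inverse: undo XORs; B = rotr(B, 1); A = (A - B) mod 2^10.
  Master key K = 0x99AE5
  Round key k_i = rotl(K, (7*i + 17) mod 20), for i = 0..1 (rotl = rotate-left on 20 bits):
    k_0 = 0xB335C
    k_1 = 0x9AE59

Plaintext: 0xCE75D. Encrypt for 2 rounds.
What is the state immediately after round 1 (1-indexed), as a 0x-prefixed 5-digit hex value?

0x72877

s_0 = plaintext = 0xCE75D
s_1 = Round(s_0, k_0) = 0x72877
s_2 = Round(s_1, k_1) = 0x06285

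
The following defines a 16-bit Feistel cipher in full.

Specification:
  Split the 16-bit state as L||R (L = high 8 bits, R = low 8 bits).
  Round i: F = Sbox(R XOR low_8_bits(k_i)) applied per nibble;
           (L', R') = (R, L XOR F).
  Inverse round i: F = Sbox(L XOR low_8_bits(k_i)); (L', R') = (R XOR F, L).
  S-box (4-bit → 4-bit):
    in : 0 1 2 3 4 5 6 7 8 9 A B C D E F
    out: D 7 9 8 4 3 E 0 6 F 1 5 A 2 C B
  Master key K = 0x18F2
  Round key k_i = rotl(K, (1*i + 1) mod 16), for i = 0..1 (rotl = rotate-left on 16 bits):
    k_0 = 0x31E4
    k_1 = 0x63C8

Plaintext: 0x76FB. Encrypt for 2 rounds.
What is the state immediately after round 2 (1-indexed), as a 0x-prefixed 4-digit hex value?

s_0 = plaintext = 0x76FB
s_1 = Round(s_0, k_0) = 0xFB0D
s_2 = Round(s_1, k_1) = 0x0D58

0x0D58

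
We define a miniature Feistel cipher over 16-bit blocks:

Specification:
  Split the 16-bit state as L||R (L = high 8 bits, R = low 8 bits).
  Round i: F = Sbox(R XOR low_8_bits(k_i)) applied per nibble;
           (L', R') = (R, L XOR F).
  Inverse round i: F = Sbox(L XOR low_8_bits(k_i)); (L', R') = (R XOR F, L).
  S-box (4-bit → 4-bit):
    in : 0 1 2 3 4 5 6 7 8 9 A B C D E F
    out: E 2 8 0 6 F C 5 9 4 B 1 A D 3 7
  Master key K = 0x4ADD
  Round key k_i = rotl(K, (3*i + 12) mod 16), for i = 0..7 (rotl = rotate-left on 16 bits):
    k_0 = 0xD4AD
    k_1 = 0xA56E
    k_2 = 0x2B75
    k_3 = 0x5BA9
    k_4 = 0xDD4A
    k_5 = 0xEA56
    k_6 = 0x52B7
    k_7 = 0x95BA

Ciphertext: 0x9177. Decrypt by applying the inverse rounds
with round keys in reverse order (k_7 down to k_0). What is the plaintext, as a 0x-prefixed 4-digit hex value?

0x0A2B

s_0 = ciphertext = 0x9177
s_1 = InvRound(s_0, k_7) = 0xF691
s_2 = InvRound(s_1, k_6) = 0xF3F6
s_3 = InvRound(s_2, k_5) = 0x49F3
s_4 = InvRound(s_3, k_4) = 0x1349
s_5 = InvRound(s_4, k_3) = 0x5213
s_6 = InvRound(s_5, k_2) = 0x9652
s_7 = InvRound(s_6, k_1) = 0x2B96
s_8 = InvRound(s_7, k_0) = 0x0A2B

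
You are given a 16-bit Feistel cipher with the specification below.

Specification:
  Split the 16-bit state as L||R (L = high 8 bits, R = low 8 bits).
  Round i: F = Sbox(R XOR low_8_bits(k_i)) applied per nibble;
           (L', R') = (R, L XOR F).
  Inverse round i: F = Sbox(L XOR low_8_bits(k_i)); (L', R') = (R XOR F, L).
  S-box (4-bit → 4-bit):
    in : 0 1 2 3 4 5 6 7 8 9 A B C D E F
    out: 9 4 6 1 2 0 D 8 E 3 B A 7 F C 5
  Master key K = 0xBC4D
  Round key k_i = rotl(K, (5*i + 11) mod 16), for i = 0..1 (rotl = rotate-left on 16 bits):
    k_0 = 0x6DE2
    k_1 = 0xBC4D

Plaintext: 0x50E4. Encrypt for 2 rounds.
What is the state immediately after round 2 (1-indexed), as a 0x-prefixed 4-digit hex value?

s_0 = plaintext = 0x50E4
s_1 = Round(s_0, k_0) = 0xE4CD
s_2 = Round(s_1, k_1) = 0xCD0D

0xCD0D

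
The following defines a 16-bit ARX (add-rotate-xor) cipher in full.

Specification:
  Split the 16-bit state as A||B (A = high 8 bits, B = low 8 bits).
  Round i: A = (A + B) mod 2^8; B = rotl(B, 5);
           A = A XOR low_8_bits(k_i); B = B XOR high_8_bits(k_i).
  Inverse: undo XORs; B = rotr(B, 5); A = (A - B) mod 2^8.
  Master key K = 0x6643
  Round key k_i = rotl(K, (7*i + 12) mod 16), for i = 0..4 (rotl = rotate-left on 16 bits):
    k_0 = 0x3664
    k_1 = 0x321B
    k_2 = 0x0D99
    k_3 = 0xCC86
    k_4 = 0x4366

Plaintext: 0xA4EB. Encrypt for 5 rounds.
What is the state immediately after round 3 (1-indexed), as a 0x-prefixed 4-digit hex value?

s_0 = plaintext = 0xA4EB
s_1 = Round(s_0, k_0) = 0xEB4B
s_2 = Round(s_1, k_1) = 0x2D5B
s_3 = Round(s_2, k_2) = 0x1166
s_4 = Round(s_3, k_3) = 0xF100
s_5 = Round(s_4, k_4) = 0x9743

0x1166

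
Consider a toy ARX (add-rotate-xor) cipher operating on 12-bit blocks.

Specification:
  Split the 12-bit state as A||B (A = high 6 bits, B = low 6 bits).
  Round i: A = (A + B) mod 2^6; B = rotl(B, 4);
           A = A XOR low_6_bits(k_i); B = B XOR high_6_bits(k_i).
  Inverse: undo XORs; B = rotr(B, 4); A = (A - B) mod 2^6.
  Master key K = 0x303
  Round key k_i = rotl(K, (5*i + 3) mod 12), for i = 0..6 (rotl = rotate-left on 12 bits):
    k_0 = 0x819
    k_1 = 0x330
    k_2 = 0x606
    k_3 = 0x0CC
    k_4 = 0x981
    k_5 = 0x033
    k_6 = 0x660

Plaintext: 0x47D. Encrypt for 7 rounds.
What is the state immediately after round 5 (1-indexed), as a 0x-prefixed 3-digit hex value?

0x604

s_0 = plaintext = 0x47D
s_1 = Round(s_0, k_0) = 0x5FF
s_2 = Round(s_1, k_1) = 0x9B3
s_3 = Round(s_2, k_2) = 0x7E4
s_4 = Round(s_3, k_3) = 0x3CA
s_5 = Round(s_4, k_4) = 0x604
s_6 = Round(s_5, k_5) = 0xBC1
s_7 = Round(s_6, k_6) = 0x409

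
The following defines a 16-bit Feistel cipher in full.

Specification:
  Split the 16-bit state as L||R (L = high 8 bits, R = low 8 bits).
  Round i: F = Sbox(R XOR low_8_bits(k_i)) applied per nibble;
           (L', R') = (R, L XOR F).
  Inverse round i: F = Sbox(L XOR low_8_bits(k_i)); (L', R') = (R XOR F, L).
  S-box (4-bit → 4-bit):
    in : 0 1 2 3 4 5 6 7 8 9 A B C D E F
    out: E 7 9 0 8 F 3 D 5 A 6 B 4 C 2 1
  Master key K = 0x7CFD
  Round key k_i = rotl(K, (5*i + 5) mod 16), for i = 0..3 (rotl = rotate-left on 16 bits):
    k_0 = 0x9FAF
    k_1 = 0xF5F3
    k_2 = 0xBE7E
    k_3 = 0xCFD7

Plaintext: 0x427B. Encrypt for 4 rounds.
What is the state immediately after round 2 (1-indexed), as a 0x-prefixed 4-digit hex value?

s_0 = plaintext = 0x427B
s_1 = Round(s_0, k_0) = 0x7B8A
s_2 = Round(s_1, k_1) = 0x8AA1
s_3 = Round(s_2, k_2) = 0xA14B
s_4 = Round(s_3, k_3) = 0x4B05

0x8AA1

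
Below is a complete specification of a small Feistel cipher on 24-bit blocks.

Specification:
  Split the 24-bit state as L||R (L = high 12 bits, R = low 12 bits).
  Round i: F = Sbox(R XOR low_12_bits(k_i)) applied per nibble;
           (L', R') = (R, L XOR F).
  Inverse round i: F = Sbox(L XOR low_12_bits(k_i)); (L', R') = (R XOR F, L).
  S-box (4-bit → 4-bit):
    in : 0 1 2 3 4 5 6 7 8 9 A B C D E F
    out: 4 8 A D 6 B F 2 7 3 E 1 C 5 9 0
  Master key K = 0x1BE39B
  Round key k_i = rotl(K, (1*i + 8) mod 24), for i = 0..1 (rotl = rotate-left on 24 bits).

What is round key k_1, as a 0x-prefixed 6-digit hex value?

K = 0x1BE39B
k_0 = rotl(K, (1*0+8) mod 24) = rotl(K, 8) = 0xE39B1B
k_1 = rotl(K, (1*1+8) mod 24) = rotl(K, 9) = 0xC73637

0xC73637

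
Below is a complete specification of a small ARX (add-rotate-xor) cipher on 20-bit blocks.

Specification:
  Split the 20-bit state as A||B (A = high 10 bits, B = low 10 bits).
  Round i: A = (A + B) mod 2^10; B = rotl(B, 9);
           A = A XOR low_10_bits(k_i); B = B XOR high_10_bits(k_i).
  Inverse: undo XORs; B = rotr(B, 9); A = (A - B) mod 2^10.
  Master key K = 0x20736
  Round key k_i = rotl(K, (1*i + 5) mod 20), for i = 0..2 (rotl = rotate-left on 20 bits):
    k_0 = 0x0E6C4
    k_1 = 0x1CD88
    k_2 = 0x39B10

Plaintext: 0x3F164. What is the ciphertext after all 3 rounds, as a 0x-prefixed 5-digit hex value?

s_0 = plaintext = 0x3F164
s_1 = Round(s_0, k_0) = 0x2908B
s_2 = Round(s_1, k_1) = 0x29E36
s_3 = Round(s_2, k_2) = 0x735FD

0x735FD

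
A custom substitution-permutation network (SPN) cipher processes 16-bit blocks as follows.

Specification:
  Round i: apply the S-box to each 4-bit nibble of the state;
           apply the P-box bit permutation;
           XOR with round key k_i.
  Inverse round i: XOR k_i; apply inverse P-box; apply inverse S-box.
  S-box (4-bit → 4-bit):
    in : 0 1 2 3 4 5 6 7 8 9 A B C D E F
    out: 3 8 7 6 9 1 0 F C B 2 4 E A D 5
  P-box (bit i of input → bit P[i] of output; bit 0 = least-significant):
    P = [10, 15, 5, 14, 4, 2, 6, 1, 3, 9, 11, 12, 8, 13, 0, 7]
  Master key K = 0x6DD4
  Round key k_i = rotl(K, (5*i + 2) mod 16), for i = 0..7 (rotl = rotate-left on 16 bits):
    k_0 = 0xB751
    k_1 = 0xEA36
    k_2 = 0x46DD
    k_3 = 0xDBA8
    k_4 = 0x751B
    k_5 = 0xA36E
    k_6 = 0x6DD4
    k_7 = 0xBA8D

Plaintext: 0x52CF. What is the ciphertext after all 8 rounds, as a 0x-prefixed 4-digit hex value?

0xE540

s_0 = plaintext = 0x52CF
s_1 = Round(s_0, k_0) = 0xB83F
s_2 = Round(s_1, k_1) = 0xF653
s_3 = Round(s_2, k_2) = 0xC7EC
s_4 = Round(s_3, k_3) = 0x2153
s_5 = Round(s_4, k_4) = 0xC42A
s_6 = Round(s_5, k_5) = 0x13B3
s_7 = Round(s_6, k_6) = 0xE734
s_8 = Round(s_7, k_7) = 0xE540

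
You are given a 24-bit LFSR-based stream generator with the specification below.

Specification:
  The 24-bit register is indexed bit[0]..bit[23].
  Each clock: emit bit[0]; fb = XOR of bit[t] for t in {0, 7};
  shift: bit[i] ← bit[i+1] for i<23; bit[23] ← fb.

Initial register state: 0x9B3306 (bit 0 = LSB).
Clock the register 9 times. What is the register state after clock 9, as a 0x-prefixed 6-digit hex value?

reg_0 = 0x9B3306
clock 1: out=0, reg = 0x4D9983
clock 2: out=1, reg = 0x26CCC1
clock 3: out=1, reg = 0x136660
clock 4: out=0, reg = 0x09B330
clock 5: out=0, reg = 0x04D998
clock 6: out=0, reg = 0x826CCC
clock 7: out=0, reg = 0xC13666
clock 8: out=0, reg = 0x609B33
clock 9: out=1, reg = 0xB04D99

0xB04D99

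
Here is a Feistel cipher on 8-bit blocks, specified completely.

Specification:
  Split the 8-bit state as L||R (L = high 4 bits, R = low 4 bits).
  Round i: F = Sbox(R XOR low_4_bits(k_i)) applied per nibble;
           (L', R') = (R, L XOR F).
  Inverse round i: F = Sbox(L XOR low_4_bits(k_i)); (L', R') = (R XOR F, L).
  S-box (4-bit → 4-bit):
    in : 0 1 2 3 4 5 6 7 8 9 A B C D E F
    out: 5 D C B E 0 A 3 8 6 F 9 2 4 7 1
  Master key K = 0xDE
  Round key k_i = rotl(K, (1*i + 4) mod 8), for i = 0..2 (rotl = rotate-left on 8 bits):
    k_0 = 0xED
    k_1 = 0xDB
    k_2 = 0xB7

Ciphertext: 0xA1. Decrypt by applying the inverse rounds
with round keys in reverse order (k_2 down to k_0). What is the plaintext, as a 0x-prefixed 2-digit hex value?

s_0 = ciphertext = 0xA1
s_1 = InvRound(s_0, k_2) = 0x5A
s_2 = InvRound(s_1, k_1) = 0xD5
s_3 = InvRound(s_2, k_0) = 0x0D

0x0D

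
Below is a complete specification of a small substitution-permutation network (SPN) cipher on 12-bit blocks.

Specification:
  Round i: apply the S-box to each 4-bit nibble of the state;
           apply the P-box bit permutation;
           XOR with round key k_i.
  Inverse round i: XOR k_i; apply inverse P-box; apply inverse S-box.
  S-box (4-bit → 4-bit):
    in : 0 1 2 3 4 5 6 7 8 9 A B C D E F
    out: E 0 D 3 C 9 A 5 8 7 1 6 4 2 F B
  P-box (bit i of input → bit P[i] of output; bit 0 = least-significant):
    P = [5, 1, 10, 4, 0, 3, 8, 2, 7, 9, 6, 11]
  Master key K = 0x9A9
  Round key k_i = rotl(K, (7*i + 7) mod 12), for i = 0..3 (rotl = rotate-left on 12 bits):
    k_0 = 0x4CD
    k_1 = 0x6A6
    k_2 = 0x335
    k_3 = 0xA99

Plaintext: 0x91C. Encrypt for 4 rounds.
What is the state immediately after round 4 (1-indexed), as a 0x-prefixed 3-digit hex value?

0xC7A

s_0 = plaintext = 0x91C
s_1 = Round(s_0, k_0) = 0x20D
s_2 = Round(s_1, k_1) = 0xF68
s_3 = Round(s_2, k_2) = 0x9A9
s_4 = Round(s_3, k_3) = 0xC7A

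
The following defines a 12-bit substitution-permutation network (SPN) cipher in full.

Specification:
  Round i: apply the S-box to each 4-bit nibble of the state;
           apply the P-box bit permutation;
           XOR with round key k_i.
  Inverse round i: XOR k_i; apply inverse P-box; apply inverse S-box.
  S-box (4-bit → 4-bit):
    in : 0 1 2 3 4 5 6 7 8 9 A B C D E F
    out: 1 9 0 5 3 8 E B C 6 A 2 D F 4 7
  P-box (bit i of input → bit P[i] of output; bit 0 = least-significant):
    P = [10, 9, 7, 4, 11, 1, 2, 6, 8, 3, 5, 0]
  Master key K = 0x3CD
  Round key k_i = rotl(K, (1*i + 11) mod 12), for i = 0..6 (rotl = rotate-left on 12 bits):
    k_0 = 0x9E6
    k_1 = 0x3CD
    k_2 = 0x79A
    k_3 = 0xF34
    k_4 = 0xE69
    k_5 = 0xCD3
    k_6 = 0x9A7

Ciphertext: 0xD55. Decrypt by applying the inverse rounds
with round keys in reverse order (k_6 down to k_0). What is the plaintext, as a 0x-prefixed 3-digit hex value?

0x20F

s_0 = ciphertext = 0xD55
s_1 = InvRound(s_0, k_6) = 0xEAC
s_2 = InvRound(s_1, k_5) = 0x66A
s_3 = InvRound(s_2, k_4) = 0x542
s_4 = InvRound(s_3, k_3) = 0xEDA
s_5 = InvRound(s_4, k_2) = 0x012
s_6 = InvRound(s_5, k_1) = 0x766
s_7 = InvRound(s_6, k_0) = 0x20F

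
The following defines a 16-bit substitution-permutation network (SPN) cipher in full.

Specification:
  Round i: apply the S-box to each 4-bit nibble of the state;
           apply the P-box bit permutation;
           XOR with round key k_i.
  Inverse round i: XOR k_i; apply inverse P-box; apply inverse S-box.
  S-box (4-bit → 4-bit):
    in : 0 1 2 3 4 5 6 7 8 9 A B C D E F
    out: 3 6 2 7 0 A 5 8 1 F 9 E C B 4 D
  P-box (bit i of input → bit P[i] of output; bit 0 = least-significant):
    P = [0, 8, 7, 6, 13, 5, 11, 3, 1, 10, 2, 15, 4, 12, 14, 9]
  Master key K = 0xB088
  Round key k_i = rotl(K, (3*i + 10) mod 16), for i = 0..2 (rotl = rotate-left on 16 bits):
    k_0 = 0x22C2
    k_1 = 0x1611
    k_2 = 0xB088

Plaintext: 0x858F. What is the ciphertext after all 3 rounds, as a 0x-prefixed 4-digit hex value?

0x4007

s_0 = plaintext = 0x858F
s_1 = Round(s_0, k_0) = 0x8613
s_2 = Round(s_1, k_1) = 0x1FA6
s_3 = Round(s_2, k_2) = 0x4007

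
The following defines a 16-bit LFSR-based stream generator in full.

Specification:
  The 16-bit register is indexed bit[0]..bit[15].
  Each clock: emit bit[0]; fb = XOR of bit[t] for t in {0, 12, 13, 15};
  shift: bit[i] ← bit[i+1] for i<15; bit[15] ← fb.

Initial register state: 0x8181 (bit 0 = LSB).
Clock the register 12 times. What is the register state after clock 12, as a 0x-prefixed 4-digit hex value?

0xDA48

reg_0 = 0x8181
clock 1: out=1, reg = 0x40C0
clock 2: out=0, reg = 0x2060
clock 3: out=0, reg = 0x9030
clock 4: out=0, reg = 0x4818
clock 5: out=0, reg = 0x240C
clock 6: out=0, reg = 0x9206
clock 7: out=0, reg = 0x4903
clock 8: out=1, reg = 0xA481
clock 9: out=1, reg = 0xD240
clock 10: out=0, reg = 0x6920
clock 11: out=0, reg = 0xB490
clock 12: out=0, reg = 0xDA48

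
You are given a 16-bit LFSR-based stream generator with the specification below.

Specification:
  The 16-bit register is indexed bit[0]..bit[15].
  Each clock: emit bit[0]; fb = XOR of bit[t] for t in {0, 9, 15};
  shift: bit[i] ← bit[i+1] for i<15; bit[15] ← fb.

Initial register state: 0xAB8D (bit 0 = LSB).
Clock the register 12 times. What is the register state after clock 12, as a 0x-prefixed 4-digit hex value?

0x037A

reg_0 = 0xAB8D
clock 1: out=1, reg = 0xD5C6
clock 2: out=0, reg = 0xEAE3
clock 3: out=1, reg = 0xF571
clock 4: out=1, reg = 0x7AB8
clock 5: out=0, reg = 0xBD5C
clock 6: out=0, reg = 0xDEAE
clock 7: out=0, reg = 0x6F57
clock 8: out=1, reg = 0x37AB
clock 9: out=1, reg = 0x1BD5
clock 10: out=1, reg = 0x0DEA
clock 11: out=0, reg = 0x06F5
clock 12: out=1, reg = 0x037A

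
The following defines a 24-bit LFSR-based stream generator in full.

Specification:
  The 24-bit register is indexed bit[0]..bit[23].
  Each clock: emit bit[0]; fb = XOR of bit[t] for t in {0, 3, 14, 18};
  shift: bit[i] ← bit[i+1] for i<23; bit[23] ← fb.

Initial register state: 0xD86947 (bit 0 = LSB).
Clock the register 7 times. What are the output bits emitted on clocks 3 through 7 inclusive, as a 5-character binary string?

reg_0 = 0xD86947
clock 1: out=1, reg = 0x6C34A3
clock 2: out=1, reg = 0x361A51
clock 3: out=1, reg = 0x1B0D28
clock 4: out=0, reg = 0x8D8694
clock 5: out=0, reg = 0xC6C34A
clock 6: out=0, reg = 0xE361A5
clock 7: out=1, reg = 0x71B0D2

10001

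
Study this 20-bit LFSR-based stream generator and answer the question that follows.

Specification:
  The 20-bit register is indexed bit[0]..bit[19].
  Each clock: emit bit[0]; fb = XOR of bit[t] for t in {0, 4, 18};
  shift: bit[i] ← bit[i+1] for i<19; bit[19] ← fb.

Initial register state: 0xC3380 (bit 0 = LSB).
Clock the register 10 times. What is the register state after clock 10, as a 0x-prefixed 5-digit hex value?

0x09F0C

reg_0 = 0xC3380
clock 1: out=0, reg = 0xE19C0
clock 2: out=0, reg = 0xF0CE0
clock 3: out=0, reg = 0xF8670
clock 4: out=0, reg = 0x7C338
clock 5: out=0, reg = 0x3E19C
clock 6: out=0, reg = 0x9F0CE
clock 7: out=0, reg = 0x4F867
clock 8: out=1, reg = 0x27C33
clock 9: out=1, reg = 0x13E19
clock 10: out=1, reg = 0x09F0C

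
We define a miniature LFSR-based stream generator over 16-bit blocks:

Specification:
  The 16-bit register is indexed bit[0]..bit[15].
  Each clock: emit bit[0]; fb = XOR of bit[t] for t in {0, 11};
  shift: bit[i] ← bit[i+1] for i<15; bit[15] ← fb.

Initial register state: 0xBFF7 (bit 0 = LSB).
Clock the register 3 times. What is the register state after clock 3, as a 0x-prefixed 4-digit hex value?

reg_0 = 0xBFF7
clock 1: out=1, reg = 0x5FFB
clock 2: out=1, reg = 0x2FFD
clock 3: out=1, reg = 0x17FE

0x17FE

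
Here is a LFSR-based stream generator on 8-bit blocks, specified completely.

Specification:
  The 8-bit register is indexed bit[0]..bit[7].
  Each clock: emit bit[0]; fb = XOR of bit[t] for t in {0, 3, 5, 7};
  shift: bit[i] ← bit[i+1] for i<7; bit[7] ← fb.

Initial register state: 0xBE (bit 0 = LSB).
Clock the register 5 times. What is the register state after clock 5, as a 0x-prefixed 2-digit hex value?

reg_0 = 0xBE
clock 1: out=0, reg = 0xDF
clock 2: out=1, reg = 0xEF
clock 3: out=1, reg = 0x77
clock 4: out=1, reg = 0x3B
clock 5: out=1, reg = 0x9D

0x9D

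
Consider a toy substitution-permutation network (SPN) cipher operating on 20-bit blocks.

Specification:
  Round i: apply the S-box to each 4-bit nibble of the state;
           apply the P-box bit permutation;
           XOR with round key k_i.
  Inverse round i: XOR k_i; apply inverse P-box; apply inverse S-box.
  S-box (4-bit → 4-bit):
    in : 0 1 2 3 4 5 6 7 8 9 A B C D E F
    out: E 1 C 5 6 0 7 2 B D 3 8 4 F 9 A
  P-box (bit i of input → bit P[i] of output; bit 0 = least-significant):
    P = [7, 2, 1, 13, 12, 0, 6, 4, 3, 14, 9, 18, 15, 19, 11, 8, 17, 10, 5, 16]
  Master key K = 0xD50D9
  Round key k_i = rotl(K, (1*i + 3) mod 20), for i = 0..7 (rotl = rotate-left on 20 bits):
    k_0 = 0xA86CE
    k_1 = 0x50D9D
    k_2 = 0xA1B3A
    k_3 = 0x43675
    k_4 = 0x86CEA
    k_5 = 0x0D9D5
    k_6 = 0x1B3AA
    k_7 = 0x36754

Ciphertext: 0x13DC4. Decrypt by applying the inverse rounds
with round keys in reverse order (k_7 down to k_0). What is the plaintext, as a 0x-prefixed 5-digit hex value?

s_0 = ciphertext = 0x13DC4
s_1 = InvRound(s_0, k_7) = 0x1C4E1
s_2 = InvRound(s_1, k_6) = 0x7B662
s_3 = InvRound(s_2, k_5) = 0xD20FD
s_4 = InvRound(s_3, k_4) = 0xFCFF4
s_5 = InvRound(s_4, k_3) = 0xED7AE
s_6 = InvRound(s_5, k_2) = 0x73FBA
s_7 = InvRound(s_6, k_1) = 0x35CA0
s_8 = InvRound(s_7, k_0) = 0x26634

0x26634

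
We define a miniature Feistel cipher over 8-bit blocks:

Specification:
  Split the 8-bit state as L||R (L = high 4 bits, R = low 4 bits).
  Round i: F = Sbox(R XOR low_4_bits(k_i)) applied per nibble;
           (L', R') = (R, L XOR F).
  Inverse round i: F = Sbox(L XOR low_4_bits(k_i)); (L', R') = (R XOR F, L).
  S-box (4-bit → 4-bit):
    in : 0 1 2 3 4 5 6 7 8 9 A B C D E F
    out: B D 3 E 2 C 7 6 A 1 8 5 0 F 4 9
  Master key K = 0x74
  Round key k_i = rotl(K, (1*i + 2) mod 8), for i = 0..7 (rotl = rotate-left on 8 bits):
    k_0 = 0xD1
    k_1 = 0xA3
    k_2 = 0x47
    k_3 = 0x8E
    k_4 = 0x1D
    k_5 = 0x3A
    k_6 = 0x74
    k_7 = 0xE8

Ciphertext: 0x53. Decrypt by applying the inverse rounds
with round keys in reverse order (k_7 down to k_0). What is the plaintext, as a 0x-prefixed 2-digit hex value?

s_0 = ciphertext = 0x53
s_1 = InvRound(s_0, k_7) = 0xC5
s_2 = InvRound(s_1, k_6) = 0xFC
s_3 = InvRound(s_2, k_5) = 0x0F
s_4 = InvRound(s_3, k_4) = 0x00
s_5 = InvRound(s_4, k_3) = 0x40
s_6 = InvRound(s_5, k_2) = 0xE4
s_7 = InvRound(s_6, k_1) = 0xBE
s_8 = InvRound(s_7, k_0) = 0x6B

0x6B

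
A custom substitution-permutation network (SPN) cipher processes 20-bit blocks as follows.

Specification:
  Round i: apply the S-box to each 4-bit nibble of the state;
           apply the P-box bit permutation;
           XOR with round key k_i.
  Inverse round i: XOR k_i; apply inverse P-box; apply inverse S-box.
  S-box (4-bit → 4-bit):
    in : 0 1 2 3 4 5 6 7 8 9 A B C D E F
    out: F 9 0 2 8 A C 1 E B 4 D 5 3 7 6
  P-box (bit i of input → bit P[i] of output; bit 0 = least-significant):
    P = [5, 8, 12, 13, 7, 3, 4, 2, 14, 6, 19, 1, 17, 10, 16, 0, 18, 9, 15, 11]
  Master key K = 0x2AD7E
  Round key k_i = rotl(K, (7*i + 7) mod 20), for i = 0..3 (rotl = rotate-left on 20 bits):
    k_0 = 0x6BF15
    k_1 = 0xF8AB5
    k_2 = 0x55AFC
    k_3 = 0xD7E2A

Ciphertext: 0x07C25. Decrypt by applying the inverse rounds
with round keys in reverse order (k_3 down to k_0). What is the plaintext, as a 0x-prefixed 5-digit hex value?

0x4295F

s_0 = ciphertext = 0x07C25
s_1 = InvRound(s_0, k_3) = 0xD6652
s_2 = InvRound(s_1, k_2) = 0x4369B
s_3 = InvRound(s_2, k_1) = 0x6E65B
s_4 = InvRound(s_3, k_0) = 0x4295F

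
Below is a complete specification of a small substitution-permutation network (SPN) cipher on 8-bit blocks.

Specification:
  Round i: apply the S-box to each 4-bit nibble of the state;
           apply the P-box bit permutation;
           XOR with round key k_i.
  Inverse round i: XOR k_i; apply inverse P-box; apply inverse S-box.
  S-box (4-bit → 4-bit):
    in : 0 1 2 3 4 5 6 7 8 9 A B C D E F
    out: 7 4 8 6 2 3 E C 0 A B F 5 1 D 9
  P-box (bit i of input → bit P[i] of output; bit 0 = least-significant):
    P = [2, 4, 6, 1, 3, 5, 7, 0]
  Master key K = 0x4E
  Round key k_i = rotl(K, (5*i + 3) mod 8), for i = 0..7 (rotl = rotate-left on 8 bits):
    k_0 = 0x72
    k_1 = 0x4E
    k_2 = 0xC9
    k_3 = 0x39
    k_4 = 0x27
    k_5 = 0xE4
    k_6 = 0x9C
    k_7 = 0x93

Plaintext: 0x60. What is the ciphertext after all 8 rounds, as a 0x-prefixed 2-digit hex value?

0xDC

s_0 = plaintext = 0x60
s_1 = Round(s_0, k_0) = 0x87
s_2 = Round(s_1, k_1) = 0x0C
s_3 = Round(s_2, k_2) = 0x25
s_4 = Round(s_3, k_3) = 0x2C
s_5 = Round(s_4, k_4) = 0x62
s_6 = Round(s_5, k_5) = 0x47
s_7 = Round(s_6, k_6) = 0xFE
s_8 = Round(s_7, k_7) = 0xDC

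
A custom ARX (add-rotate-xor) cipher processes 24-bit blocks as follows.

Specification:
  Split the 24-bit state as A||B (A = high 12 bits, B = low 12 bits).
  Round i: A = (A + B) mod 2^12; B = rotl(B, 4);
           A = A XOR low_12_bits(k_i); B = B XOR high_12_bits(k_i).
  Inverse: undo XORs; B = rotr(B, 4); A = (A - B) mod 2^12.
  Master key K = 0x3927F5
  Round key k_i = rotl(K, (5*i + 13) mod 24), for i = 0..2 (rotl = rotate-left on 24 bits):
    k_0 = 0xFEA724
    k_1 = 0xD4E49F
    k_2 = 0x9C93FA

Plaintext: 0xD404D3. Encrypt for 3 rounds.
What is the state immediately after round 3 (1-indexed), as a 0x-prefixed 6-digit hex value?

s_0 = plaintext = 0xD404D3
s_1 = Round(s_0, k_0) = 0x5372DE
s_2 = Round(s_1, k_1) = 0xC8A0AC
s_3 = Round(s_2, k_2) = 0xECC309

0xECC309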